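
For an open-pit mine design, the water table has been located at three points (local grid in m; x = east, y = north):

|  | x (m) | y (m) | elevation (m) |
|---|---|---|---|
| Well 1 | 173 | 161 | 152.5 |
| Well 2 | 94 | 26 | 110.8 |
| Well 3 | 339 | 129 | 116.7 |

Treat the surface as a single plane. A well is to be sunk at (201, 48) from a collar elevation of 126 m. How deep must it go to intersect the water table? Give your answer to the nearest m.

22 m

Let the plane be z = a·x + b·y + c.
Well 2−Well 1: −79a − 135b = −41.7;  Well 3−Well 1: 166a − 32b = −35.8.
Solving gives a = −0.14029, b = 0.39099.
Then c = 152.5 − a·173 − b·161 = 113.82.
At (201, 48): z_contact = −28.2 + 18.8 + 113.82 = 104.4 m.
Depth below ground = 126 − 104.4 = 22 m.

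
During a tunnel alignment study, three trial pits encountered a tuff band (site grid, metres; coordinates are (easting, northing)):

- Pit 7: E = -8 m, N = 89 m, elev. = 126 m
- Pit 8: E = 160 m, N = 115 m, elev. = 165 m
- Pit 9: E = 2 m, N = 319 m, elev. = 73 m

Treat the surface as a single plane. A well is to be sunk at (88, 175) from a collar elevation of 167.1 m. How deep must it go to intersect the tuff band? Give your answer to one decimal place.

36.0 m

Two edge vectors: Pit 7→Pit 8 = (168, 26, 39), Pit 7→Pit 9 = (10, 230, -53).
Normal n = (Pit 7→Pit 8) × (Pit 7→Pit 9) = (-10348, 9294, 38380).
So ∂z/∂E = −n_x/n_z = 0.26962 and ∂z/∂N = −n_y/n_z = −0.24216.
Intercept c from Pit 7: 126 + 2.16 + 21.55 = 149.71.
At (88, 175): z_contact = 23.73 − 42.38 + 149.71 = 131.06 m.
Depth below ground = 167.1 − 131.06 = 36.0 m.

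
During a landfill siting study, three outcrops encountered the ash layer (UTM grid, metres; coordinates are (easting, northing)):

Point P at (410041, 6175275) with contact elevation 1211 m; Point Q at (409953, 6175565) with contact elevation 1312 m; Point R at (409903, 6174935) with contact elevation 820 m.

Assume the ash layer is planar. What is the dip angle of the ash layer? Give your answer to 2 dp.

52.95°

Let the plane be z = a·E + b·N + c.
Point Q−Point P: −88a + 290b = 101;  Point R−Point P: −138a − 340b = −391.
Solving gives a = 1.13025, b = 0.69125.
Gradient magnitude |∇z| = √(a² + b²) = √(1.27748 + 0.47783) = 1.32488.
True dip = arctan(1.32488) = 52.95°, dipping toward WSW (azimuth ≈ 239°).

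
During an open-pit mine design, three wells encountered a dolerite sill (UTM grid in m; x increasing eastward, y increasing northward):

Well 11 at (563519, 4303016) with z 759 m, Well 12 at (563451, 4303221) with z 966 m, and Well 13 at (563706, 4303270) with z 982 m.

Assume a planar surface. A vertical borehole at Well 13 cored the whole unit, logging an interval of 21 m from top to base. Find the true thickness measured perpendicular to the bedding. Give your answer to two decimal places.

15.02 m

Let the plane be z = a·x + b·y + c.
Well 12−Well 11: −68a + 205b = 207;  Well 13−Well 11: 187a + 254b = 223.
Solving gives a = −0.12342, b = 0.96882.
|∇z| = √(a²+b²) = 0.97665, so dip δ = arctan(0.97665) = 44.32°.
True thickness = vertical thickness × cos δ = 21 × cos 44.32° = 15.02 m.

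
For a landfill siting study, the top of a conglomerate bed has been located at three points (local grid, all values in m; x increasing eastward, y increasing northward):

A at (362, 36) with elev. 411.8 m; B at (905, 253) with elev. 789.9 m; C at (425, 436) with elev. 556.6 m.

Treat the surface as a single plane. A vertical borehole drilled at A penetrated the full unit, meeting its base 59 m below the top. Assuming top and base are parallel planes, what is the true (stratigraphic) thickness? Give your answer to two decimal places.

49.53 m

Two edge vectors: A→B = (543, 217, 378.1), A→C = (63, 400, 144.8).
Normal n = (A→B) × (A→C) = (-119818.4, -54806.1, 203529).
So ∂z/∂x = −n_x/n_z = 0.58870 and ∂z/∂y = −n_y/n_z = 0.26928.
|∇z| = √(a²+b²) = 0.64737, so dip δ = arctan(0.64737) = 32.92°.
True thickness = vertical thickness × cos δ = 59 × cos 32.92° = 49.53 m.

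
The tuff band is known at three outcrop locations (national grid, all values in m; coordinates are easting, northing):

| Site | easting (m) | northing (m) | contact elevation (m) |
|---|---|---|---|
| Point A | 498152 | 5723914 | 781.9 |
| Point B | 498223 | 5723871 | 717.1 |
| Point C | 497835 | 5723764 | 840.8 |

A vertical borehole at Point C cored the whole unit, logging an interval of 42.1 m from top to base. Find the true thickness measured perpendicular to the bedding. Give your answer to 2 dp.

32.21 m

Two edge vectors: Point A→Point B = (71, -43, -64.8), Point A→Point C = (-317, -150, 58.9).
Normal n = (Point A→Point B) × (Point A→Point C) = (-12252.7, 16359.7, -24281).
So ∂z/∂easting = −n_x/n_z = −0.50462 and ∂z/∂northing = −n_y/n_z = 0.67377.
|∇z| = √(a²+b²) = 0.84179, so dip δ = arctan(0.84179) = 40.09°.
True thickness = vertical thickness × cos δ = 42.1 × cos 40.09° = 32.21 m.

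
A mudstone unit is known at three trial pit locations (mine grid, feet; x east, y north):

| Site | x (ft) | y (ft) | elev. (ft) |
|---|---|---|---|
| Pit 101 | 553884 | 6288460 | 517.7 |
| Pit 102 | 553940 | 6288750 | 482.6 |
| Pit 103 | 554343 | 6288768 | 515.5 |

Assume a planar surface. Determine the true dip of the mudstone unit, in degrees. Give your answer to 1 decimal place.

9.3°

Two edge vectors: Pit 101→Pit 102 = (56, 290, -35.1), Pit 101→Pit 103 = (459, 308, -2.2).
Normal n = (Pit 101→Pit 102) × (Pit 101→Pit 103) = (10172.8, -15987.7, -115862).
So ∂z/∂x = −n_x/n_z = 0.08780 and ∂z/∂y = −n_y/n_z = −0.13799.
Gradient magnitude |∇z| = √(a² + b²) = √(0.00771 + 0.01904) = 0.16355.
True dip = arctan(0.16355) = 9.3°, dipping toward NNW (azimuth ≈ 328°).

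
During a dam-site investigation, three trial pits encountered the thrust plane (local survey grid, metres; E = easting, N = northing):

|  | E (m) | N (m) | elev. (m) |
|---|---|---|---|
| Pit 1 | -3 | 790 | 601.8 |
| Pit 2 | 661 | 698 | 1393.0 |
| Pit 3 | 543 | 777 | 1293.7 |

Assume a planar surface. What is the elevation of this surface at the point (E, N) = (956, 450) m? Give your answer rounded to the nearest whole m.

Two edge vectors: Pit 1→Pit 2 = (664, -92, 791.2), Pit 1→Pit 3 = (546, -13, 691.9).
Normal n = (Pit 1→Pit 2) × (Pit 1→Pit 3) = (-53369.2, -27426.4, 41600).
So ∂z/∂E = −n_x/n_z = 1.28291 and ∂z/∂N = −n_y/n_z = 0.65929.
Intercept c from Pit 1: 601.8 + 3.85 − 520.84 = 84.81.
At (956, 450): z = 1226.5 + 296.7 + 84.81 = 1608.0 m.

1608 m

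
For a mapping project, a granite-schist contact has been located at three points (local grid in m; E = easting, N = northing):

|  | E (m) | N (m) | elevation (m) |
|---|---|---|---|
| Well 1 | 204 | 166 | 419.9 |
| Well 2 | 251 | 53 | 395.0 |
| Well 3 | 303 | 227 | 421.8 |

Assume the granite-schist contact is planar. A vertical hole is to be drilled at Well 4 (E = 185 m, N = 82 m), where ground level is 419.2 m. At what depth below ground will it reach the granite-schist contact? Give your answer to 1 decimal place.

12.8 m

Two edge vectors: Well 1→Well 2 = (47, -113, -24.9), Well 1→Well 3 = (99, 61, 1.9).
Normal n = (Well 1→Well 2) × (Well 1→Well 3) = (1304.2, -2554.4, 14054).
So ∂z/∂E = −n_x/n_z = −0.09280 and ∂z/∂N = −n_y/n_z = 0.18176.
Intercept c from Well 1: 419.9 + 18.93 − 30.17 = 408.66.
At (185, 82): z_contact = −17.17 + 14.90 + 408.66 = 406.40 m.
Depth below ground = 419.2 − 406.40 = 12.8 m.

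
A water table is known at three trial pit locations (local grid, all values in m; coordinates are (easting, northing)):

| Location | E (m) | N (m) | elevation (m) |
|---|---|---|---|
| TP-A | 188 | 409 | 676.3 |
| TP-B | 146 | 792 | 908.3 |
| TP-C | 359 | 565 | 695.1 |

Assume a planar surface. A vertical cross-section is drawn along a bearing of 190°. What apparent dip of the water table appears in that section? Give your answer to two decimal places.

Two edge vectors: TP-A→TP-B = (-42, 383, 232), TP-A→TP-C = (171, 156, 18.8).
Normal n = (TP-A→TP-B) × (TP-A→TP-C) = (-28991.6, 40461.6, -72045).
So ∂z/∂E = −n_x/n_z = −0.40241 and ∂z/∂N = −n_y/n_z = 0.56162.
Unit vector along 190° is (sin 190°, cos 190°) = (-0.1736, -0.9848).
Slope in that direction = a·(-0.1736) + b·(-0.9848) = −0.48321.
Apparent dip = arctan|0.48321| = 25.79° (true dip is 34.6°, so apparent ≤ true as expected).

25.79°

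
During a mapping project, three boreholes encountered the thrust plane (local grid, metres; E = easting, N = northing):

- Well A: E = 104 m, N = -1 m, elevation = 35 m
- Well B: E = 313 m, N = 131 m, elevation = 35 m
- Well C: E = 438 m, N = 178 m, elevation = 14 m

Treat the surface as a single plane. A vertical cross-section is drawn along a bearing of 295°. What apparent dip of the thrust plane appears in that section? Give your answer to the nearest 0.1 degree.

Let the plane be z = a·E + b·N + c.
Well B−Well A: 209a + 132b = 0;  Well C−Well A: 334a + 179b = −21.
Solving gives a = −0.41516, b = 0.65733.
Unit vector along 295° is (sin 295°, cos 295°) = (-0.9063, 0.4226).
Slope in that direction = a·(-0.9063) + b·(0.4226) = 0.65406.
Apparent dip = arctan|0.65406| = 33.2° (true dip is 37.9°, so apparent ≤ true as expected).

33.2°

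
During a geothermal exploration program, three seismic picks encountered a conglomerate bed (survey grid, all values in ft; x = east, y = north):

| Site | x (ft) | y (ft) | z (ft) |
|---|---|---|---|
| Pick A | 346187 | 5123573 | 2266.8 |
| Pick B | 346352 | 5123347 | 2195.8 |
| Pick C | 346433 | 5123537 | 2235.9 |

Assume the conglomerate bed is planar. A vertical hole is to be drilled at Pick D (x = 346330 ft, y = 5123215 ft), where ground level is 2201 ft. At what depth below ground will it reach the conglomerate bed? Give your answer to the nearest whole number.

Let the plane be z = a·x + b·y + c.
Pick B−Pick A: 165a − 226b = −71;  Pick C−Pick A: 246a − 36b = −30.9.
Solving gives a = −0.08916143, b = 0.24906356.
Then c = 2266.8 − a·346187 − b·5123573 = −1242961.99.
At (346330, 5123215): z_contact = −30879.3 + 1276006.2 − 1242961.99 = 2164.9 ft.
Depth below ground = 2201 − 2164.9 = 36 ft.

36 ft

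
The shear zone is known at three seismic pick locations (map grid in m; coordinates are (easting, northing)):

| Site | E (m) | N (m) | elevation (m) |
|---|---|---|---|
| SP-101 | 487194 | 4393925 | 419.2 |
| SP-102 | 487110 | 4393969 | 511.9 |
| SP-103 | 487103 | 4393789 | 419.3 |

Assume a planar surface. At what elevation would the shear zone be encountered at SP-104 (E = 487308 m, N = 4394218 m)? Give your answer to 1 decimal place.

Let the plane be z = a·E + b·N + c.
SP-102−SP-101: −84a + 44b = 92.7;  SP-103−SP-101: −91a − 136b = 0.1.
Solving gives a = −0.817448794, b = 0.546234120.
Then c = 419.2 − a·487194 − b·4393925 = −2001436.41.
At (487308, 4394218): z = −398349.3 + 2400271.8 − 2001436.41 = 486.1 m.

486.1 m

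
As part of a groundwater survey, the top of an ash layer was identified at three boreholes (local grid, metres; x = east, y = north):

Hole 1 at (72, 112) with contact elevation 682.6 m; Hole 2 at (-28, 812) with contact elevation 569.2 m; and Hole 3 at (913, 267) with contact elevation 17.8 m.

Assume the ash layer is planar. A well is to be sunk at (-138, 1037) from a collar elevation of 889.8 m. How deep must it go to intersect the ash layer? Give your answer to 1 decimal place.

299.3 m

Two edge vectors: Hole 1→Hole 2 = (-100, 700, -113.4), Hole 1→Hole 3 = (841, 155, -664.8).
Normal n = (Hole 1→Hole 2) × (Hole 1→Hole 3) = (-447783, -161849.4, -604200).
So ∂z/∂x = −n_x/n_z = −0.741117 and ∂z/∂y = −n_y/n_z = −0.267874.
Intercept c from Hole 1: 682.6 + 53.36 + 30.00 = 765.96.
At (-138, 1037): z_contact = 102.27 − 277.79 + 765.96 = 590.45 m.
Depth below ground = 889.8 − 590.45 = 299.3 m.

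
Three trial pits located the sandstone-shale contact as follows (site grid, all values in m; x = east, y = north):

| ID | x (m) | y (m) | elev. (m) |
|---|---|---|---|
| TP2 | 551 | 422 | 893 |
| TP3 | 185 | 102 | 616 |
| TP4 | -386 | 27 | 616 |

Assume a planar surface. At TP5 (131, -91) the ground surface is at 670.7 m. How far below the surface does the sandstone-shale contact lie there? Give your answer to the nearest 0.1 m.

244.1 m

Two edge vectors: TP2→TP3 = (-366, -320, -277), TP2→TP4 = (-937, -395, -277).
Normal n = (TP2→TP3) × (TP2→TP4) = (-20775, 158167, -155270).
So ∂z/∂x = −n_x/n_z = −0.13380 and ∂z/∂y = −n_y/n_z = 1.01866.
Intercept c from TP2: 893 + 73.72 − 429.87 = 536.85.
At (131, -91): z_contact = −17.53 − 92.70 + 536.85 = 426.62 m.
Depth below ground = 670.7 − 426.62 = 244.1 m.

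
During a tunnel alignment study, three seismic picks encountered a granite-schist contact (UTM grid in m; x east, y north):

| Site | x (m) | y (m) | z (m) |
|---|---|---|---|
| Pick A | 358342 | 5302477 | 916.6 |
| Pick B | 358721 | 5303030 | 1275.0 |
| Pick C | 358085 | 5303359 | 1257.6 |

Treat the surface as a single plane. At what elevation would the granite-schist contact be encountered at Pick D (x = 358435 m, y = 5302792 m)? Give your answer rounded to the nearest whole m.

Let the plane be z = a·x + b·y + c.
Pick B−Pick A: 379a + 553b = 358.4;  Pick C−Pick A: −257a + 882b = 341.
Solving gives a = 0.26770795, b = 0.46462692.
Then c = 916.6 − a·358342 − b·5302477 = −2558687.96.
At (358435, 5302792): z = 95955.9 + 2463819.9 − 2558687.96 = 1087.9 m.

1088 m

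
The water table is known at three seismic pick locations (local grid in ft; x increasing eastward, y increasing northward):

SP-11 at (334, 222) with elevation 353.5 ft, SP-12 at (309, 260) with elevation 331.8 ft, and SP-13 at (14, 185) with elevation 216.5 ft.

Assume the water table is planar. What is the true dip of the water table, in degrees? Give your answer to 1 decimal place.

28.0°

Two edge vectors: SP-11→SP-12 = (-25, 38, -21.7), SP-11→SP-13 = (-320, -37, -137).
Normal n = (SP-11→SP-12) × (SP-11→SP-13) = (-6008.9, 3519, 13085).
So ∂z/∂x = −n_x/n_z = 0.45922 and ∂z/∂y = −n_y/n_z = −0.26893.
Gradient magnitude |∇z| = √(a² + b²) = √(0.21088 + 0.07233) = 0.53217.
True dip = arctan(0.53217) = 28.0°, dipping toward WNW (azimuth ≈ 300°).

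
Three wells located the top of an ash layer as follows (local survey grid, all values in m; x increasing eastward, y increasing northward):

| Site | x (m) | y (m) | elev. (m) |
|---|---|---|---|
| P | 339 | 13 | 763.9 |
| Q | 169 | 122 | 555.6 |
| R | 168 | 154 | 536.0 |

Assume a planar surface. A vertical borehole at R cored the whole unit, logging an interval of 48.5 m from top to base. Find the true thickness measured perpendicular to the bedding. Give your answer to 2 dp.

Two edge vectors: P→Q = (-170, 109, -208.3), P→R = (-171, 141, -227.9).
Normal n = (P→Q) × (P→R) = (4529.2, -3123.7, -5331).
So ∂z/∂x = −n_x/n_z = 0.84960 and ∂z/∂y = −n_y/n_z = −0.58595.
|∇z| = √(a²+b²) = 1.03206, so dip δ = arctan(1.03206) = 45.90°.
True thickness = vertical thickness × cos δ = 48.5 × cos 45.90° = 33.75 m.

33.75 m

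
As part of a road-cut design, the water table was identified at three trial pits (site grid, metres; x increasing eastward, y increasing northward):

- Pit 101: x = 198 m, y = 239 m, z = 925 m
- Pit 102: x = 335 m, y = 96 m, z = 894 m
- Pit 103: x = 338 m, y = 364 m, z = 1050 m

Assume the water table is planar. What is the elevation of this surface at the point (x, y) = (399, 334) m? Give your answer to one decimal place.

Let the plane be z = a·x + b·y + c.
Pit 102−Pit 101: 137a − 143b = −31;  Pit 103−Pit 101: 140a + 125b = 125.
Solving gives a = 0.37690, b = 0.57787.
Then c = 925 − a·198 − b·239 = 712.26.
At (399, 334): z = 150.4 + 193.0 + 712.26 = 1055.7 m.

1055.7 m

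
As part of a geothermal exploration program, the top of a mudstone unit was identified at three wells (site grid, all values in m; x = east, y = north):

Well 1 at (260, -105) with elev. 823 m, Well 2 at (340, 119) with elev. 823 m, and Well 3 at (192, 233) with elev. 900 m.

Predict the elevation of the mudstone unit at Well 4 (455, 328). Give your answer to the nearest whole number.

807 m

Let the plane be z = a·x + b·y + c.
Well 2−Well 1: 80a + 224b = 0;  Well 3−Well 1: −68a + 338b = 77.
Solving gives a = −0.40802, b = 0.14572.
Then c = 823 − a·260 − b·-105 = 944.39.
At (455, 328): z = −185.7 + 47.8 + 944.39 = 806.5 m.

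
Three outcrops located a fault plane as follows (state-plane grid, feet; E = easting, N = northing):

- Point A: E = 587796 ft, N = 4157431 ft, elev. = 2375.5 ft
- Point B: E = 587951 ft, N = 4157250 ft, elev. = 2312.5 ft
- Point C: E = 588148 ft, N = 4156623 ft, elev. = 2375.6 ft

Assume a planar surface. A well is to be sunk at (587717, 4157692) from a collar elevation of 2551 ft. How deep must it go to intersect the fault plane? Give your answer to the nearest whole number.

204 ft

Two edge vectors: Point A→Point B = (155, -181, -63), Point A→Point C = (352, -808, 0.1).
Normal n = (Point A→Point B) × (Point A→Point C) = (-50922.1, -22191.5, -61528).
So ∂z/∂E = −n_x/n_z = −0.82762482 and ∂z/∂N = −n_y/n_z = −0.36067319.
Intercept c from Point A: 2375.5 + 486474.56 + 1499473.90 = 1988323.96.
At (587717, 4157692): z_contact = −486409.2 − 1499568.0 + 1988323.96 = 2346.7 ft.
Depth below ground = 2551 − 2346.7 = 204 ft.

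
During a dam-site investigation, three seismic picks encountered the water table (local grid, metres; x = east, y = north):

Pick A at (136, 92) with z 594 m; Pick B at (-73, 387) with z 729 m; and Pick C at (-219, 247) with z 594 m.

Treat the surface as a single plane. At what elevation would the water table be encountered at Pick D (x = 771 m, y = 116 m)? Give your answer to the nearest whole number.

794 m

Let the plane be z = a·x + b·y + c.
Pick B−Pick A: −209a + 295b = 135;  Pick C−Pick A: −355a + 155b = 0.
Solving gives a = 0.28930, b = 0.66259.
Then c = 594 − a·136 − b·92 = 493.70.
At (771, 116): z = 223.0 + 76.9 + 493.70 = 793.6 m.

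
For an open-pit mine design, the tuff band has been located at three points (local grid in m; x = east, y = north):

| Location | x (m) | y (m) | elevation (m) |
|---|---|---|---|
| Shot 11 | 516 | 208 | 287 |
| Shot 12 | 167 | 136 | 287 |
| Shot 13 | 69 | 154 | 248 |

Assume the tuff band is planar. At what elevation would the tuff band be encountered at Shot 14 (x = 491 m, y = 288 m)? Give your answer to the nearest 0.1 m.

200.1 m

Let the plane be z = a·x + b·y + c.
Shot 12−Shot 11: −349a − 72b = 0;  Shot 13−Shot 11: −447a − 54b = −39.
Solving gives a = 0.21053, b = −1.02047.
Then c = 287 − a·516 − b·208 = 390.63.
At (491, 288): z = 103.4 − 293.9 + 390.63 = 200.1 m.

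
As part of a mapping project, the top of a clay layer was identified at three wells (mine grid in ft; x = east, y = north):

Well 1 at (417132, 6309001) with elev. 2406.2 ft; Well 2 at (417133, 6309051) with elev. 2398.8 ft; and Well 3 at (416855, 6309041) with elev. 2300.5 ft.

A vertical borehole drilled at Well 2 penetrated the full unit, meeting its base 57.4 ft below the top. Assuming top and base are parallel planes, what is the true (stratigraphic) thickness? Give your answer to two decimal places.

Two edge vectors: Well 1→Well 2 = (1, 50, -7.4), Well 1→Well 3 = (-277, 40, -105.7).
Normal n = (Well 1→Well 2) × (Well 1→Well 3) = (-4989, 2155.5, 13890).
So ∂z/∂x = −n_x/n_z = 0.35918 and ∂z/∂y = −n_y/n_z = −0.15518.
|∇z| = √(a²+b²) = 0.39127, so dip δ = arctan(0.39127) = 21.37°.
True thickness = vertical thickness × cos δ = 57.4 × cos 21.37° = 53.45 ft.

53.45 ft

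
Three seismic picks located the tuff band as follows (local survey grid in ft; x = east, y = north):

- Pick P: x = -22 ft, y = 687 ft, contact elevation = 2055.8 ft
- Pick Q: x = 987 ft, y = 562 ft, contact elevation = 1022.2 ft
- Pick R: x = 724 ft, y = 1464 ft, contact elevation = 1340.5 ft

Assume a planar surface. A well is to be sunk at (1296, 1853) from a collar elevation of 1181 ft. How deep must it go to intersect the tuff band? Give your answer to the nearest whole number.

401 ft

Let the plane be z = a·x + b·y + c.
Pick Q−Pick P: 1009a − 125b = −1033.6;  Pick R−Pick P: 746a + 777b = −715.3.
Solving gives a = −1.01741, b = 0.05623.
Then c = 2055.8 − a·-22 − b·687 = 1994.79.
At (1296, 1853): z_contact = −1318.6 + 104.2 + 1994.79 = 780.4 ft.
Depth below ground = 1181 − 780.4 = 401 ft.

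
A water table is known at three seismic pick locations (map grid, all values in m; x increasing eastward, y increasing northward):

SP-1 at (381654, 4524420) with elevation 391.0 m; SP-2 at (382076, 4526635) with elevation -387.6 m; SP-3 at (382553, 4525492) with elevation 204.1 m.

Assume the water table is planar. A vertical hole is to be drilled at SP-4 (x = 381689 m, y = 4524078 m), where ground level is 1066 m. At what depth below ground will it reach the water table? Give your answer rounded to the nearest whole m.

527 m

Let the plane be z = a·x + b·y + c.
SP-2−SP-1: 422a + 2215b = −778.6;  SP-3−SP-1: 899a + 1072b = −186.9.
Solving gives a = 0.27336112, b = −0.40359295.
Then c = 391 − a·381654 − b·4524420 = 1722085.67.
At (381689, 4524078): z_contact = 104338.9 − 1825886.0 + 1722085.67 = 538.6 m.
Depth below ground = 1066 − 538.6 = 527 m.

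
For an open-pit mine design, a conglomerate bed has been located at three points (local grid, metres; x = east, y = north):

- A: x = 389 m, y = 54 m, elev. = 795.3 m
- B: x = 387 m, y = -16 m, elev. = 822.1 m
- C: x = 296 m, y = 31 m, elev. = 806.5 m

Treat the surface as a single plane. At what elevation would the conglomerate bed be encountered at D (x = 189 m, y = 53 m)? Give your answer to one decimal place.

Two edge vectors: A→B = (-2, -70, 26.8), A→C = (-93, -23, 11.2).
Normal n = (A→B) × (A→C) = (-167.6, -2470, -6464).
So ∂z/∂x = −n_x/n_z = −0.02593 and ∂z/∂y = −n_y/n_z = −0.38212.
Intercept c from A: 795.3 + 10.09 + 20.63 = 826.02.
At (189, 53): z = −4.9 − 20.3 + 826.02 = 800.9 m.

800.9 m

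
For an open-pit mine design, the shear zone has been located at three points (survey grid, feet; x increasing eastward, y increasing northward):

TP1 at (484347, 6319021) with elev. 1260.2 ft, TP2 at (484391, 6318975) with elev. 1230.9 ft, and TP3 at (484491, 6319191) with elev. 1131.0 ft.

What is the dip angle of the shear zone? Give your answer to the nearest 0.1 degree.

38.0°

Two edge vectors: TP1→TP2 = (44, -46, -29.3), TP1→TP3 = (144, 170, -129.2).
Normal n = (TP1→TP2) × (TP1→TP3) = (10924.2, 1465.6, 14104).
So ∂z/∂x = −n_x/n_z = −0.77455 and ∂z/∂y = −n_y/n_z = −0.10391.
Gradient magnitude |∇z| = √(a² + b²) = √(0.59992 + 0.01080) = 0.78149.
True dip = arctan(0.78149) = 38.0°, dipping toward E (azimuth ≈ 082°).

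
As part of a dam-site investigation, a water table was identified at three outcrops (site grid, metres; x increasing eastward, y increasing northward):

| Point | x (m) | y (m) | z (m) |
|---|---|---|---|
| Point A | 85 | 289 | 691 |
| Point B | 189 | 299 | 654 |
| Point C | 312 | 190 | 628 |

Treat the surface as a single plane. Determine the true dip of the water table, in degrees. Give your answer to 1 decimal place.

20.4°

Two edge vectors: Point A→Point B = (104, 10, -37), Point A→Point C = (227, -99, -63).
Normal n = (Point A→Point B) × (Point A→Point C) = (-4293, -1847, -12566).
So ∂z/∂x = −n_x/n_z = −0.34164 and ∂z/∂y = −n_y/n_z = −0.14698.
Gradient magnitude |∇z| = √(a² + b²) = √(0.11672 + 0.02160) = 0.37191.
True dip = arctan(0.37191) = 20.4°, dipping toward ENE (azimuth ≈ 067°).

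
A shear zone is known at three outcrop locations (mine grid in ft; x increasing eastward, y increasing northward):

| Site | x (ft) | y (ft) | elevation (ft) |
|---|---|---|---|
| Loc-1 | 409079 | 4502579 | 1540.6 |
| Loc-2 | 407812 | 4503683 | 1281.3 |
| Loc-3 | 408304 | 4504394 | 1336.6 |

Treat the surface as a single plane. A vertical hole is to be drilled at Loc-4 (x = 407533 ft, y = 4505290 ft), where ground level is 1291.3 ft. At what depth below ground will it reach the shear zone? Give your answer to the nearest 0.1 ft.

Two edge vectors: Loc-1→Loc-2 = (-1267, 1104, -259.3), Loc-1→Loc-3 = (-775, 1815, -204).
Normal n = (Loc-1→Loc-2) × (Loc-1→Loc-3) = (245413.5, -57510.5, -1444005).
So ∂z/∂x = −n_x/n_z = 0.169953359 and ∂z/∂y = −n_y/n_z = −0.039827078.
Intercept c from Loc-1: 1540.6 − 69524.35 + 179324.57 = 111340.82.
At (407533, 4505290): z_contact = 69261.60 − 179432.54 + 111340.82 = 1169.88 ft.
Depth below ground = 1291.3 − 1169.88 = 121.4 ft.

121.4 ft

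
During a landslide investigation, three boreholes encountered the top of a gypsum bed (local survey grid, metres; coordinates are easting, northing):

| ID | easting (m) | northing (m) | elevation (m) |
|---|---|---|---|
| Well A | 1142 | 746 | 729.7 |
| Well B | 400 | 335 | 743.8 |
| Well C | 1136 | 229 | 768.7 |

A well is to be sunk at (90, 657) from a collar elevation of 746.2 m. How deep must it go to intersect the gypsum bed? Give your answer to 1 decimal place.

Two edge vectors: Well A→Well B = (-742, -411, 14.1), Well A→Well C = (-6, -517, 39).
Normal n = (Well A→Well B) × (Well A→Well C) = (-8739.3, 28853.4, 381148).
So ∂z/∂easting = −n_x/n_z = 0.022929 and ∂z/∂northing = −n_y/n_z = −0.075701.
Intercept c from Well A: 729.7 − 26.18 + 56.47 = 759.99.
At (90, 657): z_contact = 2.06 − 49.74 + 759.99 = 712.32 m.
Depth below ground = 746.2 − 712.32 = 33.9 m.

33.9 m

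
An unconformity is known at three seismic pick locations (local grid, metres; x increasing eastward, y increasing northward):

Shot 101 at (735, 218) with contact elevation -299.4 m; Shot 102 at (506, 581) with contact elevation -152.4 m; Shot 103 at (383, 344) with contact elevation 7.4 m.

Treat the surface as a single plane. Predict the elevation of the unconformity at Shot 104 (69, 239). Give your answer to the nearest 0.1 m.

Two edge vectors: Shot 101→Shot 102 = (-229, 363, 147), Shot 101→Shot 103 = (-352, 126, 306.8).
Normal n = (Shot 101→Shot 102) × (Shot 101→Shot 103) = (92846.4, 18513.2, 98922).
So ∂z/∂x = −n_x/n_z = −0.93858 and ∂z/∂y = −n_y/n_z = −0.18715.
Intercept c from Shot 101: -299.4 + 689.86 + 40.80 = 431.26.
At (69, 239): z = −64.8 − 44.7 + 431.26 = 321.8 m.

321.8 m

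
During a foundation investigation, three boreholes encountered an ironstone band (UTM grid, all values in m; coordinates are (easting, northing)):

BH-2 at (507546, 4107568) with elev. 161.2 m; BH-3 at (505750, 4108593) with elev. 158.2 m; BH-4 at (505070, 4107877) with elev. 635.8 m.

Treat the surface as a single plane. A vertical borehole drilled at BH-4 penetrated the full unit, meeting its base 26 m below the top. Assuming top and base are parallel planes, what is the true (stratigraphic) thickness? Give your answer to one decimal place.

Two edge vectors: BH-2→BH-3 = (-1796, 1025, -3), BH-2→BH-4 = (-2476, 309, 474.6).
Normal n = (BH-2→BH-3) × (BH-2→BH-4) = (487392, 859809.6, 1982936).
So ∂z/∂E = −n_x/n_z = −0.24579 and ∂z/∂N = −n_y/n_z = −0.43360.
|∇z| = √(a²+b²) = 0.49842, so dip δ = arctan(0.49842) = 26.49°.
True thickness = vertical thickness × cos δ = 26 × cos 26.49° = 23.3 m.

23.3 m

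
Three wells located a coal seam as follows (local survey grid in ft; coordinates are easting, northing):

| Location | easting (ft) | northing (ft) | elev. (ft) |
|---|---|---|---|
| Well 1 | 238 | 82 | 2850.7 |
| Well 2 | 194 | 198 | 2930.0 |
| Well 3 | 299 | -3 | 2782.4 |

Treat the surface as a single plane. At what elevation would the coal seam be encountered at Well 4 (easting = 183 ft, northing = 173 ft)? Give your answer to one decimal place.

Let the plane be z = a·easting + b·northing + c.
Well 2−Well 1: −44a + 116b = 79.3;  Well 3−Well 1: 61a − 85b = −68.3.
Solving gives a = −0.35441, b = 0.54919.
Then c = 2850.7 − a·238 − b·82 = 2890.02.
At (183, 173): z = −64.9 + 95.0 + 2890.02 = 2920.2 ft.

2920.2 ft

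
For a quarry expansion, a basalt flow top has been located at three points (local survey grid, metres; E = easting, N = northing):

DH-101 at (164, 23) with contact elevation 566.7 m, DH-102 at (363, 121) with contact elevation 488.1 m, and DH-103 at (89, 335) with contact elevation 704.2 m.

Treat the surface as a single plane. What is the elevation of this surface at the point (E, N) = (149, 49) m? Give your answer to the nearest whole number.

583 m

Let the plane be z = a·E + b·N + c.
DH-102−DH-101: 199a + 98b = −78.6;  DH-103−DH-101: −75a + 312b = 137.5.
Solving gives a = −0.54722, b = 0.30916.
Then c = 566.7 − a·164 − b·23 = 649.33.
At (149, 49): z = −81.5 + 15.1 + 649.33 = 582.9 m.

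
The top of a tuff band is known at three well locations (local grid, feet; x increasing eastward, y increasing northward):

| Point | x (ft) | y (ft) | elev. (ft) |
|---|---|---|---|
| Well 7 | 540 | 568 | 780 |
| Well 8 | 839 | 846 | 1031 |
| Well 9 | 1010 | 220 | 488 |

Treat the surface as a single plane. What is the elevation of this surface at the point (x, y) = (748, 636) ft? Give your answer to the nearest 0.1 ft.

844.9 ft

Let the plane be z = a·x + b·y + c.
Well 8−Well 7: 299a + 278b = 251;  Well 9−Well 7: 470a − 348b = −292.
Solving gives a = 0.026296, b = 0.874595.
Then c = 780 − a·540 − b·568 = 269.03.
At (748, 636): z = 19.7 + 556.2 + 269.03 = 844.9 ft.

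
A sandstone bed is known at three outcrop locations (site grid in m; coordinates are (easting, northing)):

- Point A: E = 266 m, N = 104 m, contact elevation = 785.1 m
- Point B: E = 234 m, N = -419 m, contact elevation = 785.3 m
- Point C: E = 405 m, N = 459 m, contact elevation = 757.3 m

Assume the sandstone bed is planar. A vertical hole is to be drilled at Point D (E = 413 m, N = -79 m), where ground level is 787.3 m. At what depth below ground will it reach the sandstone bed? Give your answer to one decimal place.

39.4 m

Two edge vectors: Point A→Point B = (-32, -523, 0.2), Point A→Point C = (139, 355, -27.8).
Normal n = (Point A→Point B) × (Point A→Point C) = (14468.4, -861.8, 61337).
So ∂z/∂E = −n_x/n_z = −0.23588 and ∂z/∂N = −n_y/n_z = 0.01405.
Intercept c from Point A: 785.1 + 62.75 − 1.46 = 846.38.
At (413, -79): z_contact = −97.42 − 1.11 + 846.38 = 747.85 m.
Depth below ground = 787.3 − 747.85 = 39.4 m.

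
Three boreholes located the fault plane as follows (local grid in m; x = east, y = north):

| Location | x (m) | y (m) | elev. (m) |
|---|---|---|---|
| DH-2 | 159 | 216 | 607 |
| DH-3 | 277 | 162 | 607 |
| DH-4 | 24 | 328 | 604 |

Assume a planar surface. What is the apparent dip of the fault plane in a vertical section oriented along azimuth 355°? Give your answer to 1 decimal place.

Let the plane be z = a·x + b·y + c.
DH-3−DH-2: 118a − 54b = 0;  DH-4−DH-2: −135a + 112b = −3.
Solving gives a = −0.02734, b = −0.05974.
Unit vector along 355° is (sin 355°, cos 355°) = (-0.0872, 0.9962).
Slope in that direction = a·(-0.0872) + b·(0.9962) = −0.05713.
Apparent dip = arctan|0.05713| = 3.3° (true dip is 3.8°, so apparent ≤ true as expected).

3.3°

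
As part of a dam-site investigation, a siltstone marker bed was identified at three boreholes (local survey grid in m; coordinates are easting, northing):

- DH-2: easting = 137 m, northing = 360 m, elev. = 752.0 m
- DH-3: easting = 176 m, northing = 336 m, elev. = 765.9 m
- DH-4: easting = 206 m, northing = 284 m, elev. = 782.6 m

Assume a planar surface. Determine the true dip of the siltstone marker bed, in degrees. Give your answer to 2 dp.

Let the plane be z = a·easting + b·northing + c.
DH-3−DH-2: 39a − 24b = 13.9;  DH-4−DH-2: 69a − 76b = 30.6.
Solving gives a = 0.24618, b = −0.17913.
Gradient magnitude |∇z| = √(a² + b²) = √(0.06060 + 0.03209) = 0.30445.
True dip = arctan(0.30445) = 16.93°, dipping toward NW (azimuth ≈ 306°).

16.93°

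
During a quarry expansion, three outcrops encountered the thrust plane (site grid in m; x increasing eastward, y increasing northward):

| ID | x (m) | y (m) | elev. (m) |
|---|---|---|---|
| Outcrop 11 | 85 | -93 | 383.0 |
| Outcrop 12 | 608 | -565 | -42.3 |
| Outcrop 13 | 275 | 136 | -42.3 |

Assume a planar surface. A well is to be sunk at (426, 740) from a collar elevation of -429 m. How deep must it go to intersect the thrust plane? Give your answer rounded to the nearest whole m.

Let the plane be z = a·x + b·y + c.
Outcrop 12−Outcrop 11: 523a − 472b = −425.3;  Outcrop 13−Outcrop 11: 190a + 229b = −425.3.
Solving gives a = −1.42344, b = −0.67618.
Then c = 383 − a·85 − b·-93 = 441.11.
At (426, 740): z_contact = −606.4 − 500.4 + 441.11 = -665.7 m.
Depth below ground = -429 − (-665.7) = 237 m.

237 m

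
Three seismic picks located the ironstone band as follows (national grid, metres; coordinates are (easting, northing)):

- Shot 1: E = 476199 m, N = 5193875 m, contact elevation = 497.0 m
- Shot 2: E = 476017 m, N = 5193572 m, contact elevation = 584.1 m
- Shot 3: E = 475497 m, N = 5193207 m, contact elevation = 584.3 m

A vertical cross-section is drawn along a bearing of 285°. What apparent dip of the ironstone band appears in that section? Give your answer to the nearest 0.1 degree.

24.9°

Two edge vectors: Shot 1→Shot 2 = (-182, -303, 87.1), Shot 1→Shot 3 = (-702, -668, 87.3).
Normal n = (Shot 1→Shot 2) × (Shot 1→Shot 3) = (31730.9, -45255.6, -91130).
So ∂z/∂E = −n_x/n_z = 0.34819 and ∂z/∂N = −n_y/n_z = −0.49660.
Unit vector along 285° is (sin 285°, cos 285°) = (-0.9659, 0.2588).
Slope in that direction = a·(-0.9659) + b·(0.2588) = −0.46486.
Apparent dip = arctan|0.46486| = 24.9° (true dip is 31.2°, so apparent ≤ true as expected).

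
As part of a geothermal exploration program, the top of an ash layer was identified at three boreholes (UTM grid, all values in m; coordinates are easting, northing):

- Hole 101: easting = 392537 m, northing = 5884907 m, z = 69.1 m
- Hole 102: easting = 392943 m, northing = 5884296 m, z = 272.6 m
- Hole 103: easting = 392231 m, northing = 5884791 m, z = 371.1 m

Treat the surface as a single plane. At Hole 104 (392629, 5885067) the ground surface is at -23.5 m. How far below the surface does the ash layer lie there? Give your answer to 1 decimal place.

97.0 m

Two edge vectors: Hole 101→Hole 102 = (406, -611, 203.5), Hole 101→Hole 103 = (-306, -116, 302).
Normal n = (Hole 101→Hole 102) × (Hole 101→Hole 103) = (-160916, -184883, -234062).
So ∂z/∂easting = −n_x/n_z = −0.687493057 and ∂z/∂northing = −n_y/n_z = −0.789889004.
Intercept c from Hole 101: 69.1 + 269866.46 + 4648423.33 = 4918358.89.
At (392629, 5885067): z_contact = −269929.71 − 4648549.71 + 4918358.89 = -120.53 m.
Depth below ground = -23.5 − (-120.53) = 97.0 m.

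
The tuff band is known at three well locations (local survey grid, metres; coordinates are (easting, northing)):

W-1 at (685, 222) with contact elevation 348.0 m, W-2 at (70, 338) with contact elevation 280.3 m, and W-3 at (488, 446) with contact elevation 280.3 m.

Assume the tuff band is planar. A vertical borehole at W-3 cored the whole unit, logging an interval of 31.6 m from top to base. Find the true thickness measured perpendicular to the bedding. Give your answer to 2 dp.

Let the plane be z = a·E + b·N + c.
W-2−W-1: −615a + 116b = −67.7;  W-3−W-1: −197a + 224b = −67.7.
Solving gives a = 0.06363, b = −0.24627.
|∇z| = √(a²+b²) = 0.25436, so dip δ = arctan(0.25436) = 14.27°.
True thickness = vertical thickness × cos δ = 31.6 × cos 14.27° = 30.62 m.

30.62 m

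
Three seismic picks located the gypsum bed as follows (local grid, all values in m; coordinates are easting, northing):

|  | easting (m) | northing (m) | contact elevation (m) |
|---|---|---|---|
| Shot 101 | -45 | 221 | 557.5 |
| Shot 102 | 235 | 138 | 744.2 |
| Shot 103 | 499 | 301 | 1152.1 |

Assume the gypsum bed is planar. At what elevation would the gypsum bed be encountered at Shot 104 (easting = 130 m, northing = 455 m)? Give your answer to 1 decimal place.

948.9 m

Let the plane be z = a·easting + b·northing + c.
Shot 102−Shot 101: 280a − 83b = 186.7;  Shot 103−Shot 101: 544a + 80b = 594.6.
Solving gives a = 0.95168, b = 0.96108.
Then c = 557.5 − a·-45 − b·221 = 387.93.
At (130, 455): z = 123.7 + 437.3 + 387.93 = 948.9 m.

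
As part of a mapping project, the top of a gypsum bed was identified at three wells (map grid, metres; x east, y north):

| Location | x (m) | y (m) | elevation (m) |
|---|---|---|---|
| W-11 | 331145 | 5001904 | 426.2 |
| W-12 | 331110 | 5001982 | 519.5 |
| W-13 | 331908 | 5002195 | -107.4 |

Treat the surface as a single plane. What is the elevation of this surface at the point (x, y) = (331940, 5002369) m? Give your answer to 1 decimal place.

Two edge vectors: W-11→W-12 = (-35, 78, 93.3), W-11→W-13 = (763, 291, -533.6).
Normal n = (W-11→W-12) × (W-11→W-13) = (-68771.1, 52511.9, -69699).
So ∂z/∂x = −n_x/n_z = −0.986687040 and ∂z/∂y = −n_y/n_z = 0.753409662.
Intercept c from W-11: 426.2 + 326736.48 − 3768482.80 = −3441320.12.
At (331940, 5002369): z = −327520.9 + 3768833.1 − 3441320.12 = -7.9 m.

-7.9 m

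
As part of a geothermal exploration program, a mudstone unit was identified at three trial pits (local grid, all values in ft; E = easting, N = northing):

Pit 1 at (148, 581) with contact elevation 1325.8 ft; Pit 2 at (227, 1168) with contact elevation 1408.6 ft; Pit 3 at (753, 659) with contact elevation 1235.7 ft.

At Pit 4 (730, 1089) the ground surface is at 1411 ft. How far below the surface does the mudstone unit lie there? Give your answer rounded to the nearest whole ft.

Let the plane be z = a·E + b·N + c.
Pit 2−Pit 1: 79a + 587b = 82.8;  Pit 3−Pit 1: 605a + 78b = −90.1.
Solving gives a = −0.17006, b = 0.16394.
Then c = 1325.8 − a·148 − b·581 = 1255.72.
At (730, 1089): z_contact = −124.1 + 178.5 + 1255.72 = 1310.1 ft.
Depth below ground = 1411 − 1310.1 = 101 ft.

101 ft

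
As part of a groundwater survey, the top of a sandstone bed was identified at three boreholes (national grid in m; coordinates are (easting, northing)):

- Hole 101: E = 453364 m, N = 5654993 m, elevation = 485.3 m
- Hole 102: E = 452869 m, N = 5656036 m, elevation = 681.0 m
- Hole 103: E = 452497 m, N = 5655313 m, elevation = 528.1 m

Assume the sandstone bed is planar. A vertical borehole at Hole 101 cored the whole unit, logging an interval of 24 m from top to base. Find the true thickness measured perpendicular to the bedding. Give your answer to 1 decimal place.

Two edge vectors: Hole 101→Hole 102 = (-495, 1043, 195.7), Hole 101→Hole 103 = (-867, 320, 42.8).
Normal n = (Hole 101→Hole 102) × (Hole 101→Hole 103) = (-17983.6, -148485.9, 745881).
So ∂z/∂E = −n_x/n_z = 0.02411 and ∂z/∂N = −n_y/n_z = 0.19907.
|∇z| = √(a²+b²) = 0.20053, so dip δ = arctan(0.20053) = 11.34°.
True thickness = vertical thickness × cos δ = 24 × cos 11.34° = 23.5 m.

23.5 m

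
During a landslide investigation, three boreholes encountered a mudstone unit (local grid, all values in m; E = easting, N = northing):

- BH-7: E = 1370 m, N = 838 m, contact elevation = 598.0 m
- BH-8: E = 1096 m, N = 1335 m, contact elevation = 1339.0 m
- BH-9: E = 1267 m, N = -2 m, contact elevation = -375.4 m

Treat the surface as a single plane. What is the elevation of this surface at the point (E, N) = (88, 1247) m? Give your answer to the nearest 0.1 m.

1728.5 m

Two edge vectors: BH-7→BH-8 = (-274, 497, 741), BH-7→BH-9 = (-103, -840, -973.4).
Normal n = (BH-7→BH-8) × (BH-7→BH-9) = (138660.2, -343034.6, 281351).
So ∂z/∂E = −n_x/n_z = −0.492837 and ∂z/∂N = −n_y/n_z = 1.219241.
Intercept c from BH-7: 598 + 675.19 − 1021.72 = 251.46.
At (88, 1247): z = −43.4 + 1520.4 + 251.46 = 1728.5 m.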